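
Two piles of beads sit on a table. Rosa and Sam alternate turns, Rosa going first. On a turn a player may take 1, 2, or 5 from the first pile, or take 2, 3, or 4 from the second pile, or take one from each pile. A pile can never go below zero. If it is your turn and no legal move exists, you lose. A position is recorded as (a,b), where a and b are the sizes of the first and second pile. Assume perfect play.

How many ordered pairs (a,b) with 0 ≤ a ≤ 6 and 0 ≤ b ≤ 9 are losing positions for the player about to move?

22

Work bottom-up. With no move the player to move loses. Otherwise the position is W if at least one move leads to an L position for the opponent, and L if every move leads to a W.
Every move lowers a or b (never raises either), so fill the grid row by row in increasing a, and left to right within a row: each cell's successors are then already labelled.
      b=0  b=1  b=2  b=3  b=4  b=5  b=6  b=7  b=8  b=9
a=0:    L    L    W    W    W    W    L    L    W    W
a=1:    W    W    W    L    L    W    W    W    W    L
a=2:    W    W    L    W    W    W    W    W    L    W
a=3:    L    L    W    W    W    W    L    L    W    W
a=4:    W    W    W    L    L    W    W    W    W    L
a=5:    W    W    L    W    W    W    W    W    L    W
a=6:    L    L    W    W    W    W    L    L    W    W
Cells with no legal move (terminal, hence L): (0,0), (0,1).
The remaining L cells, each justified by listing all of its moves:
(0,6): →(0,4)(W), (0,3)(W), (0,2)(W) — all W, so L
(0,7): →(0,5)(W), (0,4)(W), (0,3)(W) — all W, so L
(1,3): →(0,3)(W), (1,1)(W), (1,0)(W), (0,2)(W) — all W, so L
(1,4): →(0,4)(W), (1,2)(W), (1,1)(W), (1,0)(W), (0,3)(W) — all W, so L
(1,9): →(0,9)(W), (1,7)(W), (1,6)(W), (1,5)(W), (0,8)(W) — all W, so L
(2,2): →(1,2)(W), (0,2)(W), (2,0)(W), (1,1)(W) — all W, so L
(2,8): →(1,8)(W), (0,8)(W), (2,6)(W), (2,5)(W), (2,4)(W), (1,7)(W) — all W, so L
(3,0): →(2,0)(W), (1,0)(W) — all W, so L
(3,1): →(2,1)(W), (1,1)(W), (2,0)(W) — all W, so L
(3,6): →(2,6)(W), (1,6)(W), (3,4)(W), (3,3)(W), (3,2)(W), (2,5)(W) — all W, so L
(3,7): →(2,7)(W), (1,7)(W), (3,5)(W), (3,4)(W), (3,3)(W), (2,6)(W) — all W, so L
(4,3): →(3,3)(W), (2,3)(W), (4,1)(W), (4,0)(W), (3,2)(W) — all W, so L
(4,4): →(3,4)(W), (2,4)(W), (4,2)(W), (4,1)(W), (4,0)(W), (3,3)(W) — all W, so L
(4,9): →(3,9)(W), (2,9)(W), (4,7)(W), (4,6)(W), (4,5)(W), (3,8)(W) — all W, so L
(5,2): →(4,2)(W), (3,2)(W), (0,2)(W), (5,0)(W), (4,1)(W) — all W, so L
(5,8): →(4,8)(W), (3,8)(W), (0,8)(W), (5,6)(W), (5,5)(W), (5,4)(W), (4,7)(W) — all W, so L
(6,0): →(5,0)(W), (4,0)(W), (1,0)(W) — all W, so L
(6,1): →(5,1)(W), (4,1)(W), (1,1)(W), (5,0)(W) — all W, so L
(6,6): →(5,6)(W), (4,6)(W), (1,6)(W), (6,4)(W), (6,3)(W), (6,2)(W), (5,5)(W) — all W, so L
(6,7): →(5,7)(W), (4,7)(W), (1,7)(W), (6,5)(W), (6,4)(W), (6,3)(W), (5,6)(W) — all W, so L
Every other cell has at least one move into one of the L cells above, so it is W.
L cells per row: a=0: 4, a=1: 3, a=2: 2, a=3: 4, a=4: 3, a=5: 2, a=6: 4; total 22.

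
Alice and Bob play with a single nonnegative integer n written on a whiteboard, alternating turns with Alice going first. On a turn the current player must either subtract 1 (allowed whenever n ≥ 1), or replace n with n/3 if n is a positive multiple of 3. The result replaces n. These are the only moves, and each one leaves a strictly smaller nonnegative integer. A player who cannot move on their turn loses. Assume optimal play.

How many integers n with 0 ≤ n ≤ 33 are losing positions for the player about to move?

16

Work bottom-up. With no move the player to move loses. Otherwise the position is W if at least one move leads to an L position for the opponent, and L if every move leads to a W.
n=0: no move → L
n=1: →0(L), so W
n=2: →1(W) only, which is W, so L
n=3: →2(L), so W
n=4: →3(W) only, which is W, so L
n=5: →4(L), so W
n=6: →2(L), so W
n=7: →6(W) only, which is W, so L
n=8: →7(L), so W
n=9: →3(W), 8(W) — all W, so L
n=10: →9(L), so W
n=11: →10(W) only, which is W, so L
n=12: →4(L), so W
n=13: →12(W) only, which is W, so L
n=14: →13(L), so W
n=15: →5(W), 14(W) — all W, so L
n=16: →15(L), so W
n=17: →16(W) only, which is W, so L
n=18: →17(L), so W
n=19: →18(W) only, which is W, so L
n=20: →19(L), so W
n=21: →7(L), so W
n=22: →21(W) only, which is W, so L
n=23: →22(L), so W
n=24: →8(W), 23(W) — all W, so L
n=25: →24(L), so W
n=26: →25(W) only, which is W, so L
n=27: →9(L), so W
n=28: →27(W) only, which is W, so L
n=29: →28(L), so W
n=30: →10(W), 29(W) — all W, so L
n=31: →30(L), so W
n=32: →31(W) only, which is W, so L
n=33: →11(L), so W
L entries with 0 ≤ n ≤ 33: n = 0, 2, 4, 7, 9, 11, 13, 15, 17, 19, 22, 24, 26, 28, 30, 32; that makes 16.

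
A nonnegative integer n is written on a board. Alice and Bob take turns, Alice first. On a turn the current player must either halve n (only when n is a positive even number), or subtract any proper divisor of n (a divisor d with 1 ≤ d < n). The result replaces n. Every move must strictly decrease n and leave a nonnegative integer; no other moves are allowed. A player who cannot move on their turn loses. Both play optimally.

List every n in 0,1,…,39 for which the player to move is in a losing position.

Work bottom-up. With no move the player to move loses. Otherwise the position is W if at least one move leads to an L position for the opponent, and L if every move leads to a W.
n=0: no move → L
n=1: no move → L
n=2: can move to 1, which is L ⇒ W
n=3: the only move is to 2(W), a W ⇒ L
n=4: can move to 3, which is L ⇒ W
n=5: the only move is to 4(W), a W ⇒ L
n=6: can move to 3, which is L ⇒ W
n=7: the only move is to 6(W), a W ⇒ L
n=8: can move to 7, which is L ⇒ W
n=9: moves to 6(W), 8(W); every one is W ⇒ L
n=10: can move to 5, which is L ⇒ W
n=11: the only move is to 10(W), a W ⇒ L
n=12: can move to 9, which is L ⇒ W
n=13: the only move is to 12(W), a W ⇒ L
n=14: can move to 7, which is L ⇒ W
n=15: moves to 10(W), 12(W), 14(W); every one is W ⇒ L
n=16: can move to 15, which is L ⇒ W
n=17: the only move is to 16(W), a W ⇒ L
n=18: can move to 9, which is L ⇒ W
n=19: the only move is to 18(W), a W ⇒ L
n=20: can move to 15, which is L ⇒ W
n=21: moves to 14(W), 18(W), 20(W); every one is W ⇒ L
n=22: can move to 11, which is L ⇒ W
n=23: the only move is to 22(W), a W ⇒ L
n=24: can move to 21, which is L ⇒ W
n=25: moves to 20(W), 24(W); every one is W ⇒ L
n=26: can move to 13, which is L ⇒ W
n=27: moves to 18(W), 24(W), 26(W); every one is W ⇒ L
n=28: can move to 21, which is L ⇒ W
n=29: the only move is to 28(W), a W ⇒ L
n=30: can move to 15, which is L ⇒ W
n=31: the only move is to 30(W), a W ⇒ L
n=32: can move to 31, which is L ⇒ W
n=33: moves to 22(W), 30(W), 32(W); every one is W ⇒ L
n=34: can move to 17, which is L ⇒ W
n=35: moves to 28(W), 30(W), 34(W); every one is W ⇒ L
n=36: can move to 27, which is L ⇒ W
n=37: the only move is to 36(W), a W ⇒ L
n=38: can move to 19, which is L ⇒ W
n=39: moves to 26(W), 36(W), 38(W); every one is W ⇒ L
The losing starting values of n are exactly the entries labelled L in this table (21 of them).

0, 1, 3, 5, 7, 9, 11, 13, 15, 17, 19, 21, 23, 25, 27, 29, 31, 33, 35, 37, 39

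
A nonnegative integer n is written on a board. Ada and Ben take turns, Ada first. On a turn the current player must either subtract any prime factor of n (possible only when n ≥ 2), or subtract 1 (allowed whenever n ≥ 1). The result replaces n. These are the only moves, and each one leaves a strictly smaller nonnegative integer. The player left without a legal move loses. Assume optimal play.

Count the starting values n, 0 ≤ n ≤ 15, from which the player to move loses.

Label each position W (a win for the player to move) or L (a loss). A position with no legal move is L; any other position is W exactly when some move reaches an L, and L when every move reaches a W.
n=0: no move → L
n=1: →0(L), so W
n=2: →0(L), so W
n=3: →0(L), so W
n=4: →2(W), 3(W) — all W, so L
n=5: →0(L), so W
n=6: →4(L), so W
n=7: →0(L), so W
n=8: →6(W), 7(W) — all W, so L
n=9: →8(L), so W
n=10: →8(L), so W
n=11: →0(L), so W
n=12: →9(W), 10(W), 11(W) — all W, so L
n=13: →0(L), so W
n=14: →12(L), so W
n=15: →12(L), so W
L entries with 0 ≤ n ≤ 15: n = 0, 4, 8, 12; that makes 4.

4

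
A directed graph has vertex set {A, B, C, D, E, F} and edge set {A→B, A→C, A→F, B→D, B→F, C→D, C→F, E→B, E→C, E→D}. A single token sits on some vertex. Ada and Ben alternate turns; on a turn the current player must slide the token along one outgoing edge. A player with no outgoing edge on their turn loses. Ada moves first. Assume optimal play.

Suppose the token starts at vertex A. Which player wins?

Work bottom-up. With no move the player to move loses. Otherwise the position is W if at least one move leads to an L position for the opponent, and L if every move leads to a W.
Every edge goes from a vertex to one that appears earlier in the order D, F, C, B, A, E, so processing vertices in that order labels each vertex after all of its successors.
D: no outgoing edge → L
F: no outgoing edge → L
C: can move to F, which is L ⇒ W
B: can move to F, which is L ⇒ W
A: can move to F, which is L ⇒ W
E: can move to D, which is L ⇒ W
The starting position A is W: Ada should move to F, handing over an L position.

Ada wins.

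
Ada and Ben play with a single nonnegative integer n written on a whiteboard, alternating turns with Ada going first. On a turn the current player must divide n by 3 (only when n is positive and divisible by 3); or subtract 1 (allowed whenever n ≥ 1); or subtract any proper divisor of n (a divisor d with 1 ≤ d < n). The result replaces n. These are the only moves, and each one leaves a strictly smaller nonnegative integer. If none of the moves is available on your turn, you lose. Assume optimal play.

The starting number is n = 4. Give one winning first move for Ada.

Use the standard recursion: the mover loses at a terminal position; elsewhere, the mover wins exactly when some move hands the opponent an L position.
n=0: no move → L
n=1: can move to 0, which is L ⇒ W
n=2: the only move is to 1(W), a W ⇒ L
n=3: can move to 2, which is L ⇒ W
n=4: can move to 2, which is L ⇒ W
From 4, the L positions reachable in one move are: 2.

Move to 2.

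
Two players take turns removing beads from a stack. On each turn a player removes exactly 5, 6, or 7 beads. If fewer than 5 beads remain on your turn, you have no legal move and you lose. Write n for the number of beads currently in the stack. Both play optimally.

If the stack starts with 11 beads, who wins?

The first player wins.

Use the standard recursion: the mover loses at a terminal position; elsewhere, the mover wins exactly when some move hands the opponent an L position.
n=0: no move → L
n=1: no move → L
n=2: no move → L
n=3: no move → L
n=4: no move → L
n=5: reaches L-position 0 → W
n=6: reaches L-position 1 → W
n=7: reaches L-position 2 → W
n=8: reaches L-position 3 → W
n=9: reaches L-position 4 → W
n=10: reaches L-position 4 → W
n=11: reaches L-position 4 → W
From 11 the player to move can remove 7, leaving 4, reaching an L position.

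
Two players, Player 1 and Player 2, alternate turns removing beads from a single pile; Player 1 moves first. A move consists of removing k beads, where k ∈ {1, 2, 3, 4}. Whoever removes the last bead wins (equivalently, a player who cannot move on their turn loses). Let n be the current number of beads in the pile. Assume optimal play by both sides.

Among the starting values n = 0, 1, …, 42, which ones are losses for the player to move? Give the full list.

Positions with no move are L. A position that does have a move is losing for the player to move precisely when every available move leads to a winning position for the opponent. Fill in the labels:
n=0: no move → L
n=1: reaches L-position 0 → W
n=2: reaches L-position 0 → W
n=3: reaches L-position 0 → W
n=4: reaches L-position 0 → W
n=5: only reaches 4(W), 3(W), 2(W), 1(W), all W → L
n=6: reaches L-position 5 → W
n=7: reaches L-position 5 → W
n=8: reaches L-position 5 → W
n=9: reaches L-position 5 → W
n=10: only reaches 9(W), 8(W), 7(W), 6(W), all W → L
n=11: reaches L-position 10 → W
n=12: reaches L-position 10 → W
n=13: reaches L-position 10 → W
n=14: reaches L-position 10 → W
n=15: only reaches 14(W), 13(W), 12(W), 11(W), all W → L
n=16: reaches L-position 15 → W
n=17: reaches L-position 15 → W
n=18: reaches L-position 15 → W
n=19: reaches L-position 15 → W
n=20: only reaches 19(W), 18(W), 17(W), 16(W), all W → L
n=21: reaches L-position 20 → W
n=22: reaches L-position 20 → W
n=23: reaches L-position 20 → W
n=24: reaches L-position 20 → W
n=25: only reaches 24(W), 23(W), 22(W), 21(W), all W → L
n=26: reaches L-position 25 → W
n=27: reaches L-position 25 → W
n=28: reaches L-position 25 → W
n=29: reaches L-position 25 → W
n=30: only reaches 29(W), 28(W), 27(W), 26(W), all W → L
n=31: reaches L-position 30 → W
n=32: reaches L-position 30 → W
n=33: reaches L-position 30 → W
n=34: reaches L-position 30 → W
n=35: only reaches 34(W), 33(W), 32(W), 31(W), all W → L
n=36: reaches L-position 35 → W
n=37: reaches L-position 35 → W
n=38: reaches L-position 35 → W
n=39: reaches L-position 35 → W
n=40: only reaches 39(W), 38(W), 37(W), 36(W), all W → L
n=41: reaches L-position 40 → W
n=42: reaches L-position 40 → W
The losing starting values of n are exactly the entries labelled L in this table (9 of them).

0, 5, 10, 15, 20, 25, 30, 35, 40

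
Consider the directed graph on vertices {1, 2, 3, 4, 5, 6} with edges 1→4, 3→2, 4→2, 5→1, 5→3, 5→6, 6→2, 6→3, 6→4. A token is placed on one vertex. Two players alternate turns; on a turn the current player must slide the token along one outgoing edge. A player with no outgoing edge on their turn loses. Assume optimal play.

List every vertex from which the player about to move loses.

Positions with no move are L. A position that does have a move is losing for the player to move precisely when every available move leads to a winning position for the opponent. Fill in the labels:
Every edge goes from a vertex to one that appears earlier in the order 2, 4, 1, 3, 6, 5, so processing vertices in that order labels each vertex after all of its successors.
2: no outgoing edge → L
4: reaches L-position 2 → W
1: only reaches 4(W), which is W → L
3: reaches L-position 2 → W
6: reaches L-position 2 → W
5: reaches L-position 1 → W
Reading off the rows marked L gives the requested list; there are 2 such vertices.

1, 2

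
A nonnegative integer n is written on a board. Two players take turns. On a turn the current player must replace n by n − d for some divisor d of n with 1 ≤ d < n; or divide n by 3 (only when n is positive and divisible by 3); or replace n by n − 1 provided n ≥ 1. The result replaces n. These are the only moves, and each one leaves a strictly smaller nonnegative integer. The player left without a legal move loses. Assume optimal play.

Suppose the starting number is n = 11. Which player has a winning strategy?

Work bottom-up. With no move the player to move loses. Otherwise the position is W if at least one move leads to an L position for the opponent, and L if every move leads to a W.
n=0: no move → L
n=1: can move to 0, which is L ⇒ W
n=2: the only move is to 1(W), a W ⇒ L
n=3: can move to 2, which is L ⇒ W
n=4: can move to 2, which is L ⇒ W
n=5: the only move is to 4(W), a W ⇒ L
n=6: can move to 2, which is L ⇒ W
n=7: the only move is to 6(W), a W ⇒ L
n=8: can move to 7, which is L ⇒ W
n=9: moves to 3(W), 6(W), 8(W); every one is W ⇒ L
n=10: can move to 5, which is L ⇒ W
n=11: the only move is to 10(W), a W ⇒ L
The starting position 11 is L: whatever the player to move does, the opponent receives a W position.

The second player wins.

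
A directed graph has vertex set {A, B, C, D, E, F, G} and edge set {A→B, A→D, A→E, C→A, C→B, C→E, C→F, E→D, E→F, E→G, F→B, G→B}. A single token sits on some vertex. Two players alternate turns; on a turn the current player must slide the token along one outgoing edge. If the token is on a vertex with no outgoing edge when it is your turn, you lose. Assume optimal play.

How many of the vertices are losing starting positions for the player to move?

Work bottom-up. With no move the player to move loses. Otherwise the position is W if at least one move leads to an L position for the opponent, and L if every move leads to a W.
Every edge goes from a vertex to one that appears earlier in the order D, B, G, F, E, A, C, so processing vertices in that order labels each vertex after all of its successors.
D: no outgoing edge → L
B: no outgoing edge → L
G: reaches L-position B → W
F: reaches L-position B → W
E: reaches L-position D → W
A: reaches L-position B → W
C: reaches L-position B → W
The L vertices are B, D; that is 2 in all.

2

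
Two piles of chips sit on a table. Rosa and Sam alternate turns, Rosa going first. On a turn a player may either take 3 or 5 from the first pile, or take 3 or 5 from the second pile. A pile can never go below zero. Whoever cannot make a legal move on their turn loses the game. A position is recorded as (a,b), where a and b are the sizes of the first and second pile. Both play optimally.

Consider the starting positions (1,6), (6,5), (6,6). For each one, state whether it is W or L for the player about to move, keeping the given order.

Classify positions by backward induction: terminal positions (no move available) are L. From any other position, the mover wins iff some move reaches an L.
No move ever increases a pile, so every position that can arise here has a ≤ 6 and b ≤ 6; it is enough to label the cells with 0 ≤ a ≤ 6 and 0 ≤ b ≤ 6.
Every move lowers a or b (never raises either), so fill the grid row by row in increasing a, and left to right within a row: each cell's successors are then already labelled.
      b=0  b=1  b=2  b=3  b=4  b=5  b=6
a=0:    L    L    L    W    W    W    W
a=1:    L    L    L    W    W    W    W
a=2:    L    L    L    W    W    W    W
a=3:    W    W    W    L    L    L    W
a=4:    W    W    W    L    L    L    W
a=5:    W    W    W    L    L    L    W
a=6:    W    W    W    W    W    W    L
Cells with no legal move (terminal, hence L): (0,0), (0,1), (0,2), (1,0), (1,1), (1,2), (2,0), (2,1), (2,2).
The remaining L cells, each justified by listing all of its moves:
(3,3): L (options (0,3)(W), (3,0)(W) are all W)
(3,4): L (options (0,4)(W), (3,1)(W) are all W)
(3,5): L (options (0,5)(W), (3,2)(W), (3,0)(W) are all W)
(4,3): L (options (1,3)(W), (4,0)(W) are all W)
(4,4): L (options (1,4)(W), (4,1)(W) are all W)
(4,5): L (options (1,5)(W), (4,2)(W), (4,0)(W) are all W)
(5,3): L (options (2,3)(W), (0,3)(W), (5,0)(W) are all W)
(5,4): L (options (2,4)(W), (0,4)(W), (5,1)(W) are all W)
(5,5): L (options (2,5)(W), (0,5)(W), (5,2)(W), (5,0)(W) are all W)
(6,6): L (options (3,6)(W), (1,6)(W), (6,3)(W), (6,1)(W) are all W)
Every other cell has at least one move into one of the L cells above, so it is W.
(1,6): the move to (1,1) reaches an L cell, so W
(6,5): the move to (3,5) reaches an L cell, so W
(6,6): one of the L cells justified above, so L

(1,6): W, (6,5): W, (6,6): L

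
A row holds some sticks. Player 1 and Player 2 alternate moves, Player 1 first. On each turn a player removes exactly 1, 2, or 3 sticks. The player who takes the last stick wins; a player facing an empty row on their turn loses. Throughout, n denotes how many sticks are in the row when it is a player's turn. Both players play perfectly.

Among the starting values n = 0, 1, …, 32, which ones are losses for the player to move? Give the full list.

0, 4, 8, 12, 16, 20, 24, 28, 32

Positions with no move are L. A position that does have a move is losing for the player to move precisely when every available move leads to a winning position for the opponent. Fill in the labels:
n=0: no move → L
n=1: →0(L), so W
n=2: →0(L), so W
n=3: →0(L), so W
n=4: →3(W), 2(W), 1(W) — all W, so L
n=5: →4(L), so W
n=6: →4(L), so W
n=7: →4(L), so W
n=8: →7(W), 6(W), 5(W) — all W, so L
n=9: →8(L), so W
n=10: →8(L), so W
n=11: →8(L), so W
n=12: →11(W), 10(W), 9(W) — all W, so L
n=13: →12(L), so W
n=14: →12(L), so W
n=15: →12(L), so W
n=16: →15(W), 14(W), 13(W) — all W, so L
n=17: →16(L), so W
n=18: →16(L), so W
n=19: →16(L), so W
n=20: →19(W), 18(W), 17(W) — all W, so L
n=21: →20(L), so W
n=22: →20(L), so W
n=23: →20(L), so W
n=24: →23(W), 22(W), 21(W) — all W, so L
n=25: →24(L), so W
n=26: →24(L), so W
n=27: →24(L), so W
n=28: →27(W), 26(W), 25(W) — all W, so L
n=29: →28(L), so W
n=30: →28(L), so W
n=31: →28(L), so W
n=32: →31(W), 30(W), 29(W) — all W, so L
Reading off the rows marked L gives the requested list; there are 9 such values of n.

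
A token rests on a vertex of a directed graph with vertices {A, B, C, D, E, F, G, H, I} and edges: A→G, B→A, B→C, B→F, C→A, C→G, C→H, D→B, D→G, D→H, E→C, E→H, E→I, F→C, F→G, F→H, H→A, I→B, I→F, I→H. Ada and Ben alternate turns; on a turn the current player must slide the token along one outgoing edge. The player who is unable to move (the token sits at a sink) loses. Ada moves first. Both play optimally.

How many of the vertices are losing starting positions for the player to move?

3

Work bottom-up. With no move the player to move loses. Otherwise the position is W if at least one move leads to an L position for the opponent, and L if every move leads to a W.
Every edge goes from a vertex to one that appears earlier in the order G, A, H, C, F, B, D, I, E, so processing vertices in that order labels each vertex after all of its successors.
G: no outgoing edge → L
A: reaches L-position G → W
H: only reaches A(W), which is W → L
C: reaches L-position H → W
F: reaches L-position H → W
B: only reaches F(W), C(W), A(W), all W → L
D: reaches L-position B → W
I: reaches L-position B → W
E: reaches L-position H → W
The L vertices are B, G, H; that is 3 in all.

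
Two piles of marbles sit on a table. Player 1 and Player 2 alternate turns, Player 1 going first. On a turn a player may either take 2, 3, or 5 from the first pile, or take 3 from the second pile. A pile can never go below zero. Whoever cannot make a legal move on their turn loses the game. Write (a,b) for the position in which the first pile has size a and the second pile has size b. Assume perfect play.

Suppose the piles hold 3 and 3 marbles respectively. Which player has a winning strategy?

Build the W/L table. Terminal = L. A non-terminal position is W if it has a move to some L; otherwise it is L.
No move ever increases a pile, so every position that can arise here has a ≤ 3 and b ≤ 3; it is enough to label the cells with 0 ≤ a ≤ 3 and 0 ≤ b ≤ 3.
Every move lowers a or b (never raises either), so fill the grid row by row in increasing a, and left to right within a row: each cell's successors are then already labelled.
      b=0  b=1  b=2  b=3
a=0:    L    L    L    W
a=1:    L    L    L    W
a=2:    W    W    W    L
a=3:    W    W    W    L
Cells with no legal move (terminal, hence L): (0,0), (0,1), (0,2), (1,0), (1,1), (1,2).
The remaining L cells, each justified by listing all of its moves:
(2,3): →(0,3)(W), (2,0)(W) — all W, so L
(3,3): →(1,3)(W), (0,3)(W), (3,0)(W) — all W, so L
Every other cell has at least one move into one of the L cells above, so it is W.
Every move from (3,3) reaches a W position, so the mover loses.

Player 2 wins.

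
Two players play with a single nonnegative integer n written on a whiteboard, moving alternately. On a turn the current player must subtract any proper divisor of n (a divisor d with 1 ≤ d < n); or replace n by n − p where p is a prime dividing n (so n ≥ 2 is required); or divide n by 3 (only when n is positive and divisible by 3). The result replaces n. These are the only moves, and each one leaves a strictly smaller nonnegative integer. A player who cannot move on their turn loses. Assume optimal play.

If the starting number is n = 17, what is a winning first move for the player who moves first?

Move to 0.

Work bottom-up. With no move the player to move loses. Otherwise the position is W if at least one move leads to an L position for the opponent, and L if every move leads to a W.
n=0: no move → L
n=1: no move → L
n=2: W (go to 0, an L position)
n=3: W (go to 0, an L position)
n=4: L (options 2(W), 3(W) are all W)
n=5: W (go to 0, an L position)
n=6: W (go to 4, an L position)
n=7: W (go to 0, an L position)
n=8: W (go to 4, an L position)
n=9: L (options 3(W), 6(W), 8(W) are all W)
n=10: W (go to 9, an L position)
n=11: W (go to 0, an L position)
n=12: W (go to 4, an L position)
n=13: W (go to 0, an L position)
n=14: L (options 7(W), 12(W), 13(W) are all W)
n=15: W (go to 14, an L position)
n=16: W (go to 14, an L position)
n=17: W (go to 0, an L position)
From 17, the L positions reachable in one move are: 0.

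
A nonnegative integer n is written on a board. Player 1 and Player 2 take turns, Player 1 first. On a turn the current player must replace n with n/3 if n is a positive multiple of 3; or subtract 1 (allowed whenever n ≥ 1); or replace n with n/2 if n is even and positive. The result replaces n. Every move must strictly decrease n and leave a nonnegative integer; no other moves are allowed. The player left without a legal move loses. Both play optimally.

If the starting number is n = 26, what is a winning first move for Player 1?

Move to 13.

Work bottom-up. With no move the player to move loses. Otherwise the position is W if at least one move leads to an L position for the opponent, and L if every move leads to a W.
n=0: no move → L
n=1: can move to 0, which is L ⇒ W
n=2: the only move is to 1(W), a W ⇒ L
n=3: can move to 2, which is L ⇒ W
n=4: can move to 2, which is L ⇒ W
n=5: the only move is to 4(W), a W ⇒ L
n=6: can move to 2, which is L ⇒ W
n=7: the only move is to 6(W), a W ⇒ L
n=8: can move to 7, which is L ⇒ W
n=9: moves to 3(W), 8(W); every one is W ⇒ L
n=10: can move to 5, which is L ⇒ W
n=11: the only move is to 10(W), a W ⇒ L
n=12: can move to 11, which is L ⇒ W
n=13: the only move is to 12(W), a W ⇒ L
n=14: can move to 7, which is L ⇒ W
n=15: can move to 5, which is L ⇒ W
n=16: moves to 8(W), 15(W); every one is W ⇒ L
n=17: can move to 16, which is L ⇒ W
n=18: can move to 9, which is L ⇒ W
n=19: the only move is to 18(W), a W ⇒ L
n=20: can move to 19, which is L ⇒ W
n=21: can move to 7, which is L ⇒ W
n=22: can move to 11, which is L ⇒ W
n=23: the only move is to 22(W), a W ⇒ L
n=24: can move to 23, which is L ⇒ W
n=25: the only move is to 24(W), a W ⇒ L
n=26: can move to 13, which is L ⇒ W
From 26, the L positions reachable in one move are: 13, 25. Any move reaching one of these is winning.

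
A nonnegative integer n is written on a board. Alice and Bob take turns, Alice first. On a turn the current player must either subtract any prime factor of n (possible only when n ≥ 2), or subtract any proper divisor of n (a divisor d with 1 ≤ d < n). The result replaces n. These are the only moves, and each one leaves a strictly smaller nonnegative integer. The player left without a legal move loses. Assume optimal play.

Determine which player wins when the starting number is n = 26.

Compute win/loss labels from the base case upward. A position with no move is L. Any other position is W if it can reach an L in one move, else L.
n=0: no move → L
n=1: no move → L
n=2: can move to 0, which is L ⇒ W
n=3: can move to 0, which is L ⇒ W
n=4: moves to 2(W), 3(W); every one is W ⇒ L
n=5: can move to 0, which is L ⇒ W
n=6: can move to 4, which is L ⇒ W
n=7: can move to 0, which is L ⇒ W
n=8: can move to 4, which is L ⇒ W
n=9: moves to 6(W), 8(W); every one is W ⇒ L
n=10: can move to 9, which is L ⇒ W
n=11: can move to 0, which is L ⇒ W
n=12: can move to 9, which is L ⇒ W
n=13: can move to 0, which is L ⇒ W
n=14: moves to 7(W), 12(W), 13(W); every one is W ⇒ L
n=15: can move to 14, which is L ⇒ W
n=16: can move to 14, which is L ⇒ W
n=17: can move to 0, which is L ⇒ W
n=18: can move to 9, which is L ⇒ W
n=19: can move to 0, which is L ⇒ W
n=20: moves to 10(W), 15(W), 16(W), 18(W), 19(W); every one is W ⇒ L
n=21: can move to 14, which is L ⇒ W
n=22: can move to 20, which is L ⇒ W
n=23: can move to 0, which is L ⇒ W
n=24: can move to 20, which is L ⇒ W
n=25: can move to 20, which is L ⇒ W
n=26: moves to 13(W), 24(W), 25(W); every one is W ⇒ L
Every move from 26 reaches a W position, so the mover loses.

Bob wins.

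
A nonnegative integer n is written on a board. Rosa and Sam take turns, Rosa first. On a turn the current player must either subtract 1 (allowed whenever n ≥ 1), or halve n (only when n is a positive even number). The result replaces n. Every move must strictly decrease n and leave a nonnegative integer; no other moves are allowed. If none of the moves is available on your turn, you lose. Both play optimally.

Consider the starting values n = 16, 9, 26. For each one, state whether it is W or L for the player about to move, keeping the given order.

Positions with no move are L. A position that does have a move is losing for the player to move precisely when every available move leads to a winning position for the opponent. Fill in the labels:
n=0: no move → L
n=1: →0(L), so W
n=2: →1(W) only, which is W, so L
n=3: →2(L), so W
n=4: →2(L), so W
n=5: →4(W) only, which is W, so L
n=6: →5(L), so W
n=7: →6(W) only, which is W, so L
n=8: →7(L), so W
n=9: →8(W) only, which is W, so L
n=10: →5(L), so W
n=11: →10(W) only, which is W, so L
n=12: →11(L), so W
n=13: →12(W) only, which is W, so L
n=14: →7(L), so W
n=15: →14(W) only, which is W, so L
n=16: →15(L), so W
n=17: →16(W) only, which is W, so L
n=18: →9(L), so W
n=19: →18(W) only, which is W, so L
n=20: →19(L), so W
n=21: →20(W) only, which is W, so L
n=22: →11(L), so W
n=23: →22(W) only, which is W, so L
n=24: →23(L), so W
n=25: →24(W) only, which is W, so L
n=26: →13(L), so W

16: W, 9: L, 26: W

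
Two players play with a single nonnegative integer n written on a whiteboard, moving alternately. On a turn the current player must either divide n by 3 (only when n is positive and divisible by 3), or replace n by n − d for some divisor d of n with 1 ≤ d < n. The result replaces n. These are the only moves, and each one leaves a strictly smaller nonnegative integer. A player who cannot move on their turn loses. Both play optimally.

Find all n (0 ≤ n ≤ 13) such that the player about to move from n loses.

Classify positions by backward induction: terminal positions (no move available) are L. From any other position, the mover wins iff some move reaches an L.
n=0: no move → L
n=1: no move → L
n=2: can move to 1, which is L ⇒ W
n=3: can move to 1, which is L ⇒ W
n=4: moves to 2(W), 3(W); every one is W ⇒ L
n=5: can move to 4, which is L ⇒ W
n=6: can move to 4, which is L ⇒ W
n=7: the only move is to 6(W), a W ⇒ L
n=8: can move to 4, which is L ⇒ W
n=9: moves to 3(W), 6(W), 8(W); every one is W ⇒ L
n=10: can move to 9, which is L ⇒ W
n=11: the only move is to 10(W), a W ⇒ L
n=12: can move to 4, which is L ⇒ W
n=13: the only move is to 12(W), a W ⇒ L
Reading off the rows marked L gives the requested list; there are 7 such values of n.

0, 1, 4, 7, 9, 11, 13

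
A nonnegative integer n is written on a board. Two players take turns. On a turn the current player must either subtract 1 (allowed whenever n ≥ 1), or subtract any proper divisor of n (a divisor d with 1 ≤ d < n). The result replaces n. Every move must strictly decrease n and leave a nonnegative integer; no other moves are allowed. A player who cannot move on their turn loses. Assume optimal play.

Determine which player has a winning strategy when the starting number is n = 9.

Build the W/L table. Terminal = L. A non-terminal position is W if it has a move to some L; otherwise it is L.
n=0: no move → L
n=1: can move to 0, which is L ⇒ W
n=2: the only move is to 1(W), a W ⇒ L
n=3: can move to 2, which is L ⇒ W
n=4: can move to 2, which is L ⇒ W
n=5: the only move is to 4(W), a W ⇒ L
n=6: can move to 5, which is L ⇒ W
n=7: the only move is to 6(W), a W ⇒ L
n=8: can move to 7, which is L ⇒ W
n=9: moves to 6(W), 8(W); every one is W ⇒ L
The starting position 9 is L: whatever the player to move does, the opponent receives a W position.

The second player wins.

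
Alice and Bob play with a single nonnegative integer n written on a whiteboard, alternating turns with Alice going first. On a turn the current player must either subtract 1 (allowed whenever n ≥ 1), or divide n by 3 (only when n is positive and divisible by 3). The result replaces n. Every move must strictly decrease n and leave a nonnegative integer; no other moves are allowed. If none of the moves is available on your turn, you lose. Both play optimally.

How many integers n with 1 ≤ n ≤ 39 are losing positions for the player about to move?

18

Compute win/loss labels from the base case upward. A position with no move is L. Any other position is W if it can reach an L in one move, else L.
n=0: no move → L
n=1: →0(L), so W
n=2: →1(W) only, which is W, so L
n=3: →2(L), so W
n=4: →3(W) only, which is W, so L
n=5: →4(L), so W
n=6: →2(L), so W
n=7: →6(W) only, which is W, so L
n=8: →7(L), so W
n=9: →3(W), 8(W) — all W, so L
n=10: →9(L), so W
n=11: →10(W) only, which is W, so L
n=12: →4(L), so W
n=13: →12(W) only, which is W, so L
n=14: →13(L), so W
n=15: →5(W), 14(W) — all W, so L
n=16: →15(L), so W
n=17: →16(W) only, which is W, so L
n=18: →17(L), so W
n=19: →18(W) only, which is W, so L
n=20: →19(L), so W
n=21: →7(L), so W
n=22: →21(W) only, which is W, so L
n=23: →22(L), so W
n=24: →8(W), 23(W) — all W, so L
n=25: →24(L), so W
n=26: →25(W) only, which is W, so L
n=27: →9(L), so W
n=28: →27(W) only, which is W, so L
n=29: →28(L), so W
n=30: →10(W), 29(W) — all W, so L
n=31: →30(L), so W
n=32: →31(W) only, which is W, so L
n=33: →11(L), so W
n=34: →33(W) only, which is W, so L
n=35: →34(L), so W
n=36: →12(W), 35(W) — all W, so L
n=37: →36(L), so W
n=38: →37(W) only, which is W, so L
n=39: →13(L), so W
L entries with 1 ≤ n ≤ 39 (n=0 is outside the asked range and is not counted): n = 2, 4, 7, 9, 11, 13, 15, 17, 19, 22, 24, 26, 28, 30, 32, 34, 36, 38; that makes 18.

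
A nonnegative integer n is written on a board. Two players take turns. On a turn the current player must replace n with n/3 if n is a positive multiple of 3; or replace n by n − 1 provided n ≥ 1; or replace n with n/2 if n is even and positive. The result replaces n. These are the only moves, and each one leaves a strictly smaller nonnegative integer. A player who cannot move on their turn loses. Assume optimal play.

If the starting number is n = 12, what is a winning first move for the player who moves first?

Classify positions by backward induction: terminal positions (no move available) are L. From any other position, the mover wins iff some move reaches an L.
n=0: no move → L
n=1: W (go to 0, an L position)
n=2: L (sole option 1(W) is W)
n=3: W (go to 2, an L position)
n=4: W (go to 2, an L position)
n=5: L (sole option 4(W) is W)
n=6: W (go to 2, an L position)
n=7: L (sole option 6(W) is W)
n=8: W (go to 7, an L position)
n=9: L (options 3(W), 8(W) are all W)
n=10: W (go to 5, an L position)
n=11: L (sole option 10(W) is W)
n=12: W (go to 11, an L position)
From 12, the L positions reachable in one move are: 11.

Move to 11.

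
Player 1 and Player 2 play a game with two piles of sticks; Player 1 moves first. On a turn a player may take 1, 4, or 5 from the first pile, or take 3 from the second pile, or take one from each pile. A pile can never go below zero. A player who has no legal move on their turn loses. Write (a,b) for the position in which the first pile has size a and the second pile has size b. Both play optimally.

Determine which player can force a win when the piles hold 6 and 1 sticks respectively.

Player 1 wins.

Positions with no move are L. A position that does have a move is losing for the player to move precisely when every available move leads to a winning position for the opponent. Fill in the labels:
No move ever increases a pile, so every position that can arise here has a ≤ 6 and b ≤ 1; it is enough to label the cells with 0 ≤ a ≤ 6 and 0 ≤ b ≤ 1.
Every move lowers a or b (never raises either), so fill the grid row by row in increasing a, and left to right within a row: each cell's successors are then already labelled.
      b=0  b=1
a=0:    L    L
a=1:    W    W
a=2:    L    L
a=3:    W    W
a=4:    W    W
a=5:    W    W
a=6:    W    W
Cells with no legal move (terminal, hence L): (0,0), (0,1).
The remaining L cells, each justified by listing all of its moves:
(2,0): →(1,0)(W) only, which is W, so L
(2,1): →(1,1)(W), (1,0)(W) — all W, so L
Every other cell has at least one move into one of the L cells above, so it is W.
From (6,1) Player 1 can move to (2,1), reaching an L position.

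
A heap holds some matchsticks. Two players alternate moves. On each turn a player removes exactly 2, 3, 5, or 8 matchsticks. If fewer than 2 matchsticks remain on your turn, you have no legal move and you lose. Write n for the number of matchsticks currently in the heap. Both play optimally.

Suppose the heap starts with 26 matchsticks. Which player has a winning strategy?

The first player wins.

Build the W/L table. Terminal = L. A non-terminal position is W if it has a move to some L; otherwise it is L.
n=0: no move → L
n=1: no move → L
n=2: →0(L), so W
n=3: →1(L), so W
n=4: →1(L), so W
n=5: →0(L), so W
n=6: →1(L), so W
n=7: →5(W), 4(W), 2(W) — all W, so L
n=8: →0(L), so W
n=9: →7(L), so W
n=10: →7(L), so W
n=11: →9(W), 8(W), 6(W), 3(W) — all W, so L
n=12: →7(L), so W
n=13: →11(L), so W
n=14: →11(L), so W
n=15: →7(L), so W
n=16: →11(L), so W
n=17: →15(W), 14(W), 12(W), 9(W) — all W, so L
n=18: →16(W), 15(W), 13(W), 10(W) — all W, so L
n=19: →17(L), so W
n=20: →18(L), so W
n=21: →18(L), so W
n=22: →17(L), so W
n=23: →18(L), so W
n=24: →22(W), 21(W), 19(W), 16(W) — all W, so L
n=25: →17(L), so W
n=26: →24(L), so W
The starting position 26 is W: the player to move should remove 2, leaving 24, handing over an L position.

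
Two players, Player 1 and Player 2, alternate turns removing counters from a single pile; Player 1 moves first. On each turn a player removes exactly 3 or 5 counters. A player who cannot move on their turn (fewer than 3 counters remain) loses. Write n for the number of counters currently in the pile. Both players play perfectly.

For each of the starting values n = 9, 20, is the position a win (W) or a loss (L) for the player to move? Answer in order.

Work bottom-up. With no move the player to move loses. Otherwise the position is W if at least one move leads to an L position for the opponent, and L if every move leads to a W.
n=0: no move → L
n=1: no move → L
n=2: no move → L
n=3: W (go to 0, an L position)
n=4: W (go to 1, an L position)
n=5: W (go to 2, an L position)
n=6: W (go to 1, an L position)
n=7: W (go to 2, an L position)
n=8: L (options 5(W), 3(W) are all W)
n=9: L (options 6(W), 4(W) are all W)
n=10: L (options 7(W), 5(W) are all W)
n=11: W (go to 8, an L position)
n=12: W (go to 9, an L position)
n=13: W (go to 10, an L position)
n=14: W (go to 9, an L position)
n=15: W (go to 10, an L position)
n=16: L (options 13(W), 11(W) are all W)
n=17: L (options 14(W), 12(W) are all W)
n=18: L (options 15(W), 13(W) are all W)
n=19: W (go to 16, an L position)
n=20: W (go to 17, an L position)

9: L, 20: W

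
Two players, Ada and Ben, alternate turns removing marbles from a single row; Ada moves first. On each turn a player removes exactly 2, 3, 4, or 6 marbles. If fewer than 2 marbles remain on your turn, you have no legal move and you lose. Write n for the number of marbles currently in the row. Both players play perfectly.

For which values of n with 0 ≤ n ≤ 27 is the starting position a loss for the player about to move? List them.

Build the W/L table. Terminal = L. A non-terminal position is W if it has a move to some L; otherwise it is L.
n=0: no move → L
n=1: no move → L
n=2: →0(L), so W
n=3: →1(L), so W
n=4: →1(L), so W
n=5: →1(L), so W
n=6: →0(L), so W
n=7: →1(L), so W
n=8: →6(W), 5(W), 4(W), 2(W) — all W, so L
n=9: →7(W), 6(W), 5(W), 3(W) — all W, so L
n=10: →8(L), so W
n=11: →9(L), so W
n=12: →9(L), so W
n=13: →9(L), so W
n=14: →8(L), so W
n=15: →9(L), so W
n=16: →14(W), 13(W), 12(W), 10(W) — all W, so L
n=17: →15(W), 14(W), 13(W), 11(W) — all W, so L
n=18: →16(L), so W
n=19: →17(L), so W
n=20: →17(L), so W
n=21: →17(L), so W
n=22: →16(L), so W
n=23: →17(L), so W
n=24: →22(W), 21(W), 20(W), 18(W) — all W, so L
n=25: →23(W), 22(W), 21(W), 19(W) — all W, so L
n=26: →24(L), so W
n=27: →25(L), so W
Reading off the rows marked L gives the requested list; there are 8 such values of n.

0, 1, 8, 9, 16, 17, 24, 25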